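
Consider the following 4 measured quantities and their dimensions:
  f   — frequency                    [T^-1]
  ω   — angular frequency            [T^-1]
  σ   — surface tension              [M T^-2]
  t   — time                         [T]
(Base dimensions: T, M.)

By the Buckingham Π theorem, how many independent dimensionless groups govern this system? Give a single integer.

Exponent matrix [T,M] × [f,ω,σ,t]:
  T: [-1 -1 -2  1]
  M: [ 0  0  1  0]
Echelon form has 2 nonzero rows (pivots: f,σ)
n=4, r=2 ⇒ 2 dimensionless groups

2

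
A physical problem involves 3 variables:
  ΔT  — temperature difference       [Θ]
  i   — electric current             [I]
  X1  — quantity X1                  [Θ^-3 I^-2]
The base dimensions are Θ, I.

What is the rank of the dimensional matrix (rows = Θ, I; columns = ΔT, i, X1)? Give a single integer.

Dimensional matrix (Θ×I by ΔT×i×X1):
  Θ: [ 1  0 -3]
  I: [ 0  1 -2]
Echelon form has 2 nonzero rows (pivots: ΔT,i)

2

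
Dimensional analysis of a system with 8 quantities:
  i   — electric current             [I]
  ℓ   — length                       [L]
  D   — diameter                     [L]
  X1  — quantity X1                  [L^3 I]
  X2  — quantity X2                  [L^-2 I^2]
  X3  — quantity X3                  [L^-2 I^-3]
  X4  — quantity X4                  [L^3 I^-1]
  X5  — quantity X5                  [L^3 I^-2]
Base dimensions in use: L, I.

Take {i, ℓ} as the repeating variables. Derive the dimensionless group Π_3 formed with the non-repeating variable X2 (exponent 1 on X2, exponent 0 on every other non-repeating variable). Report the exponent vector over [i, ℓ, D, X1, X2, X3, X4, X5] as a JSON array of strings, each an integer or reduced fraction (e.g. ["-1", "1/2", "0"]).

["-2", "2", "0", "0", "1", "0", "0", "0"]

Dimensional matrix (L×I by i×ℓ×D×X1×X2×X3×X4×X5):
  L: [ 0  1  1  3 -2 -2  3  3]
  I: [ 1  0  0  1  2 -3 -1 -2]
Echelon form has 2 nonzero rows (pivots: i,ℓ)
Pivot set = {i,ℓ}, free = {D,X1,X2,X3,X4,X5}
RREF:
  r0: [   1    0    0    1    2   -3   -1   -2]
  r1: [   0    1    1    3   -2   -2    3    3]
Fix exponent of X2 at 1, D at 0, X1 at 0, X3 at 0, X4 at 0, X5 at 0; solve each RREF row for its pivot's exponent:
  r0: exp(i) + (2)·1 = 0 ⇒ exp(i) = -2
  r1: exp(ℓ) + (-2)·1 = 0 ⇒ exp(ℓ) = 2
Π_3 = i^-2 · ℓ^2 · X2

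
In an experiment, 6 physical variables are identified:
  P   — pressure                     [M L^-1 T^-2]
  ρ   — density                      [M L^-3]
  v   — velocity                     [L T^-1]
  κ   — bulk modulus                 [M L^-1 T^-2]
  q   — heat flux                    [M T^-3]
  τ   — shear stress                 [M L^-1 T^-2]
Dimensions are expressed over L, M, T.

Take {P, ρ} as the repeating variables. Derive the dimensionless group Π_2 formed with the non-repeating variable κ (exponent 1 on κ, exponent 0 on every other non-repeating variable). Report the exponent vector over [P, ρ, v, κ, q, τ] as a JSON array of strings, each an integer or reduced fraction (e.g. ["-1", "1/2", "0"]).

Exponent matrix [L,M,T] × [P,ρ,v,κ,q,τ]:
  L: [-1 -3  1 -1  0 -1]
  M: [ 1  1  0  1  1  1]
  T: [-2  0 -1 -2 -3 -2]
RREF → pivots at {P,ρ} ⇒ r = 2
Pivot set = {P,ρ}, free = {v,κ,q,τ}
RREF:
  r0: [   1    0  1/2    1  3/2    1]
  r1: [   0    1 -1/2    0 -1/2    0]
  r2: [   0    0    0    0    0    0]
Fix exponent of κ at 1, v at 0, q at 0, τ at 0; solve each RREF row for its pivot's exponent:
  r0: exp(P) + (1)·1 = 0 ⇒ exp(P) = -1
  r1: exp(ρ) + (0)·1 = 0 ⇒ exp(ρ) = 0
Π_2 = P^-1 · κ

["-1", "0", "0", "1", "0", "0"]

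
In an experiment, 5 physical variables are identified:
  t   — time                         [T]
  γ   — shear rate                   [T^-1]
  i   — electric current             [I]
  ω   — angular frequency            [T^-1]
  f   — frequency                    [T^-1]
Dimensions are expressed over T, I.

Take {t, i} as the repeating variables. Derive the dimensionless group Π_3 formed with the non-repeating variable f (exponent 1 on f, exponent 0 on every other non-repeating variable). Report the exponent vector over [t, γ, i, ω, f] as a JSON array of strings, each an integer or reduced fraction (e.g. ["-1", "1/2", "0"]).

["1", "0", "0", "0", "1"]

Exponent matrix [T,I] × [t,γ,i,ω,f]:
  T: [ 1 -1  0 -1 -1]
  I: [ 0  0  1  0  0]
Row reduction gives pivot columns t,i; rank = 2
Pivot set = {t,i}, free = {γ,ω,f}
RREF:
  r0: [   1   -1    0   -1   -1]
  r1: [   0    0    1    0    0]
Fix exponent of f at 1, γ at 0, ω at 0; solve each RREF row for its pivot's exponent:
  r0: exp(t) + (-1)·1 = 0 ⇒ exp(t) = 1
  r1: exp(i) + (0)·1 = 0 ⇒ exp(i) = 0
Π_3 = t · f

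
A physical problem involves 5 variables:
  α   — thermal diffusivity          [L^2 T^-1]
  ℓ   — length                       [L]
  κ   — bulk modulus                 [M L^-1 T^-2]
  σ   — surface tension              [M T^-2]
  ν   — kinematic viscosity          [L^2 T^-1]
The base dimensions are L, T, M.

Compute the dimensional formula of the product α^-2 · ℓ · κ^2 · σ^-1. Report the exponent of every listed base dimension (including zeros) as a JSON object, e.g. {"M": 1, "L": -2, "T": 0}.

{"L": -5, "T": 0, "M": 1}

Exponent matrix [L,T,M] × [α,ℓ,κ,σ,ν]:
  L: [ 2  1 -1  0  2]
  T: [-1  0 -2 -2 -1]
  M: [ 0  0  1  1  0]
  [L]: (-2)·2+(1)·1+(2)·-1+(-1)·0 = -5
  [T]: (-2)·-1+(1)·0+(2)·-2+(-1)·-2 = 0
  [M]: (-2)·0+(1)·0+(2)·1+(-1)·1 = 1
⇒ L^-5 M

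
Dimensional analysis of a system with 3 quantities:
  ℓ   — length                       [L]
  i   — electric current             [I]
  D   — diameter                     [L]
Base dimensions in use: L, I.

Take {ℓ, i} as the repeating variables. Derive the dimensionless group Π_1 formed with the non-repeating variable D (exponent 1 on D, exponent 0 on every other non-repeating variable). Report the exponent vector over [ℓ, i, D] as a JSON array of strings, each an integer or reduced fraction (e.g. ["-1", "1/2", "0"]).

["-1", "0", "1"]

Write exponents as rows L,I / cols ℓ,i,D:
  L: [ 1  0  1]
  I: [ 0  1  0]
Echelon form has 2 nonzero rows (pivots: ℓ,i)
Repeat: ℓ,i; free: D
RREF:
  r0: [   1    0    1]
  r1: [   0    1    0]
Fix exponent of D at 1; solve each RREF row for its pivot's exponent:
  r0: exp(ℓ) + (1)·1 = 0 ⇒ exp(ℓ) = -1
  r1: exp(i) + (0)·1 = 0 ⇒ exp(i) = 0
Π_1 = ℓ^-1 · D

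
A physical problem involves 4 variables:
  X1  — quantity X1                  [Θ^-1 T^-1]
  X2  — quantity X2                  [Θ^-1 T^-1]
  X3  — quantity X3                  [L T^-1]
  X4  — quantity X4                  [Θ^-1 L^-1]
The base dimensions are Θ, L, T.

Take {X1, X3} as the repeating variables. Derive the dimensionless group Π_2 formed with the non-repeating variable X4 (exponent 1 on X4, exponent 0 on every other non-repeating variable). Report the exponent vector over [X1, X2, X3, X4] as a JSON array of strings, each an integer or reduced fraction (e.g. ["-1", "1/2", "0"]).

Exponent matrix [Θ,L,T] × [X1,X2,X3,X4]:
  Θ: [-1 -1  0 -1]
  L: [ 0  0  1 -1]
  T: [-1 -1 -1  0]
RREF → pivots at {X1,X3} ⇒ r = 2
Pivot set = {X1,X3}, free = {X2,X4}
RREF:
  r0: [   1    1    0    1]
  r1: [   0    0    1   -1]
  r2: [   0    0    0    0]
Fix exponent of X4 at 1, X2 at 0; solve each RREF row for its pivot's exponent:
  r0: exp(X1) + (1)·1 = 0 ⇒ exp(X1) = -1
  r1: exp(X3) + (-1)·1 = 0 ⇒ exp(X3) = 1
Π_2 = X1^-1 · X3 · X4

["-1", "0", "1", "1"]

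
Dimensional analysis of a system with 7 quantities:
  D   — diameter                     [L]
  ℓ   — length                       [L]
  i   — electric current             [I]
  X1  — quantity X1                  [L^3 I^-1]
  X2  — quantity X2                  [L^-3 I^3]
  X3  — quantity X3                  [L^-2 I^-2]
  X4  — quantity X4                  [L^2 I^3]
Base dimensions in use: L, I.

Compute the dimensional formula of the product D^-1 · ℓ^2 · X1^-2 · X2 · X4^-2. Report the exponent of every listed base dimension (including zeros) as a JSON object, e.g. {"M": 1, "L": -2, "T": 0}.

{"L": -12, "I": -1}

Dimensional matrix (L×I by D×ℓ×i×X1×X2×X3×X4):
  L: [ 1  1  0  3 -3 -2  2]
  I: [ 0  0  1 -1  3 -2  3]
  [L]: (-1)·1+(2)·1+(-2)·3+(1)·-3+(-2)·2 = -12
  [I]: (-1)·0+(2)·0+(-2)·-1+(1)·3+(-2)·3 = -1
⇒ L^-12 I^-1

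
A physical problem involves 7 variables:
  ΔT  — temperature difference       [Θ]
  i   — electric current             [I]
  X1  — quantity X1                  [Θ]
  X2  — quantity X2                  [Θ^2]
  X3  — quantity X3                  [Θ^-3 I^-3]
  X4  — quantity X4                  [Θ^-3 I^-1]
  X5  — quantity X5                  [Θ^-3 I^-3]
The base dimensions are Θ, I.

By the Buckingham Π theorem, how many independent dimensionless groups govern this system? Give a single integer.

Write exponents as rows Θ,I / cols ΔT,i,X1,X2,X3,X4,X5:
  Θ: [ 1  0  1  2 -3 -3 -3]
  I: [ 0  1  0  0 -3 -1 -3]
Row reduction gives pivot columns ΔT,i; rank = 2
Π count = n − r = 7 − 2 = 5

5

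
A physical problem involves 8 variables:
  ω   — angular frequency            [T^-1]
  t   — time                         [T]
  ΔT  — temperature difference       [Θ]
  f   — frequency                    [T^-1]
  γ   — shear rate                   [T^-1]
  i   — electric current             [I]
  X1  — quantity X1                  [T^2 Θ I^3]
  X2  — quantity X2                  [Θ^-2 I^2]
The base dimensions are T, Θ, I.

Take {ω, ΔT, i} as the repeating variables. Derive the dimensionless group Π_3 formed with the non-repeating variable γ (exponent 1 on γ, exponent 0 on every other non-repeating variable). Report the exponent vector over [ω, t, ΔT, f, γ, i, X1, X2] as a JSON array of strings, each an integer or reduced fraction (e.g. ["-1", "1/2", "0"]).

Exponent matrix [T,Θ,I] × [ω,t,ΔT,f,γ,i,X1,X2]:
  T: [-1  1  0 -1 -1  0  2  0]
  Θ: [ 0  0  1  0  0  0  1 -2]
  I: [ 0  0  0  0  0  1  3  2]
Row reduction gives pivot columns ω,ΔT,i; rank = 3
Pivot set = {ω,ΔT,i}, free = {t,f,γ,X1,X2}
RREF:
  r0: [   1   -1    0    1    1    0   -2    0]
  r1: [   0    0    1    0    0    0    1   -2]
  r2: [   0    0    0    0    0    1    3    2]
Fix exponent of γ at 1, t at 0, f at 0, X1 at 0, X2 at 0; solve each RREF row for its pivot's exponent:
  r0: exp(ω) + (1)·1 = 0 ⇒ exp(ω) = -1
  r1: exp(ΔT) + (0)·1 = 0 ⇒ exp(ΔT) = 0
  r2: exp(i) + (0)·1 = 0 ⇒ exp(i) = 0
Π_3 = ω^-1 · γ

["-1", "0", "0", "0", "1", "0", "0", "0"]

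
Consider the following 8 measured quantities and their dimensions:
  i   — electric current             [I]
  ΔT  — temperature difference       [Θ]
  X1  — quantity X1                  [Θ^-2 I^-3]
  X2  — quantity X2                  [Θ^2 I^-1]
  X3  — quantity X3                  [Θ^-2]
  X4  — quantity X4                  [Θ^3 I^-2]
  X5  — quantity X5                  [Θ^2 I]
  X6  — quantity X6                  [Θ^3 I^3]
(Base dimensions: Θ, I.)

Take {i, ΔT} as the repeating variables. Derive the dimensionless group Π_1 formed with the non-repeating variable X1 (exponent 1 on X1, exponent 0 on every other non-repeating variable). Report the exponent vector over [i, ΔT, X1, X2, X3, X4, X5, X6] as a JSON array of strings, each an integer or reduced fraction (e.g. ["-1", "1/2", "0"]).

Exponent matrix [Θ,I] × [i,ΔT,X1,X2,X3,X4,X5,X6]:
  Θ: [ 0  1 -2  2 -2  3  2  3]
  I: [ 1  0 -3 -1  0 -2  1  3]
RREF → pivots at {i,ΔT} ⇒ r = 2
Repeat: i,ΔT; free: X1,X2,X3,X4,X5,X6
RREF:
  r0: [   1    0   -3   -1    0   -2    1    3]
  r1: [   0    1   -2    2   -2    3    2    3]
Fix exponent of X1 at 1, X2 at 0, X3 at 0, X4 at 0, X5 at 0, X6 at 0; solve each RREF row for its pivot's exponent:
  r0: exp(i) + (-3)·1 = 0 ⇒ exp(i) = 3
  r1: exp(ΔT) + (-2)·1 = 0 ⇒ exp(ΔT) = 2
Π_1 = i^3 · ΔT^2 · X1

["3", "2", "1", "0", "0", "0", "0", "0"]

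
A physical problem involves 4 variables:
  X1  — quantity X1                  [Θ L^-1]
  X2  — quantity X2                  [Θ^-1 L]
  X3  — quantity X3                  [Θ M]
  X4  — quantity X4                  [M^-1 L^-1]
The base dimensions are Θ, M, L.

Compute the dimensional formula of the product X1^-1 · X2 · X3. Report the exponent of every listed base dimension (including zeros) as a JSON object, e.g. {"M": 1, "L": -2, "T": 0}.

Dimensional matrix (Θ×M×L by X1×X2×X3×X4):
  Θ: [ 1 -1  1  0]
  M: [ 0  0  1 -1]
  L: [-1  1  0 -1]
  [Θ]: (-1)·1+(1)·-1+(1)·1 = -1
  [M]: (-1)·0+(1)·0+(1)·1 = 1
  [L]: (-1)·-1+(1)·1+(1)·0 = 2
⇒ Θ^-1 M L^2

{"Θ": -1, "M": 1, "L": 2}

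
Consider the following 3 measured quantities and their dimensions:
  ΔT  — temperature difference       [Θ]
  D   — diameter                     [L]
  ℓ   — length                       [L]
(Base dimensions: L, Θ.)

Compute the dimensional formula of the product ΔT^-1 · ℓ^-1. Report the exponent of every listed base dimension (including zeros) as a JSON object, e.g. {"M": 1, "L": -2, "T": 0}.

Exponent matrix [L,Θ] × [ΔT,D,ℓ]:
  L: [ 0  1  1]
  Θ: [ 1  0  0]
  [L]: (-1)·0+(-1)·1 = -1
  [Θ]: (-1)·1+(-1)·0 = -1
⇒ L^-1 Θ^-1

{"L": -1, "Θ": -1}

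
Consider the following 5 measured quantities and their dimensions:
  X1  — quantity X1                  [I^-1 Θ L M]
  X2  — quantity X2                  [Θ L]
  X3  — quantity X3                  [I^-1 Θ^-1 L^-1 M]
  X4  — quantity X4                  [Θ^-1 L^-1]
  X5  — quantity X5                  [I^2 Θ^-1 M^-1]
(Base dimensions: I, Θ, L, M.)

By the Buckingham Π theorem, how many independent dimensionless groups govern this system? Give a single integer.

2

Dimensional matrix (I×Θ×L×M by X1×X2×X3×X4×X5):
  I: [-1  0 -1  0  2]
  Θ: [ 1  1 -1 -1 -1]
  L: [ 1  1 -1 -1  0]
  M: [ 1  0  1  0 -1]
Row reduction gives pivot columns X1,X2,X5; rank = 3
n=5, r=3 ⇒ 2 dimensionless groups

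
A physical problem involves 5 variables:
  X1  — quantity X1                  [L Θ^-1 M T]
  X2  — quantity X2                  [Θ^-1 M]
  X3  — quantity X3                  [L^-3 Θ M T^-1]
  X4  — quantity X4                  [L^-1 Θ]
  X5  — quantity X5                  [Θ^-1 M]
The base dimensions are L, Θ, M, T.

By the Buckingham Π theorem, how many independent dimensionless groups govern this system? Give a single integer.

Dimensional matrix (L×Θ×M×T by X1×X2×X3×X4×X5):
  L: [ 1  0 -3 -1  0]
  Θ: [-1 -1  1  1 -1]
  M: [ 1  1  1  0  1]
  T: [ 1  0 -1  0  0]
Row reduction gives pivot columns X1,X2,X3; rank = 3
5 vars − rank 3 = 2 Π groups

2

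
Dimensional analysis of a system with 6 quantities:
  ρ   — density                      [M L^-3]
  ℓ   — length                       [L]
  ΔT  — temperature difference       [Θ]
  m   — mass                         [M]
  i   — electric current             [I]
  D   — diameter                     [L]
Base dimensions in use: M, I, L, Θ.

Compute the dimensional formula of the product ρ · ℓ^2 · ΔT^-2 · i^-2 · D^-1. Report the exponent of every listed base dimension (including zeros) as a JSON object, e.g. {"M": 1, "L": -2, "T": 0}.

Exponent matrix [M,I,L,Θ] × [ρ,ℓ,ΔT,m,i,D]:
  M: [ 1  0  0  1  0  0]
  I: [ 0  0  0  0  1  0]
  L: [-3  1  0  0  0  1]
  Θ: [ 0  0  1  0  0  0]
  [M]: (1)·1+(2)·0+(-2)·0+(-2)·0+(-1)·0 = 1
  [I]: (1)·0+(2)·0+(-2)·0+(-2)·1+(-1)·0 = -2
  [L]: (1)·-3+(2)·1+(-2)·0+(-2)·0+(-1)·1 = -2
  [Θ]: (1)·0+(2)·0+(-2)·1+(-2)·0+(-1)·0 = -2
⇒ M I^-2 L^-2 Θ^-2

{"M": 1, "I": -2, "L": -2, "Θ": -2}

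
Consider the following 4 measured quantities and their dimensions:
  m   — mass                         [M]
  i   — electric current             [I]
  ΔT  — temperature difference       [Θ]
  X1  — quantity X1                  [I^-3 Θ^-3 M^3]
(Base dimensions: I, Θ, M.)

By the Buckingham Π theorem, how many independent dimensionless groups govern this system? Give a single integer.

Exponent matrix [I,Θ,M] × [m,i,ΔT,X1]:
  I: [ 0  1  0 -3]
  Θ: [ 0  0  1 -3]
  M: [ 1  0  0  3]
Row reduction gives pivot columns m,i,ΔT; rank = 3
n=4, r=3 ⇒ 1 dimensionless group

1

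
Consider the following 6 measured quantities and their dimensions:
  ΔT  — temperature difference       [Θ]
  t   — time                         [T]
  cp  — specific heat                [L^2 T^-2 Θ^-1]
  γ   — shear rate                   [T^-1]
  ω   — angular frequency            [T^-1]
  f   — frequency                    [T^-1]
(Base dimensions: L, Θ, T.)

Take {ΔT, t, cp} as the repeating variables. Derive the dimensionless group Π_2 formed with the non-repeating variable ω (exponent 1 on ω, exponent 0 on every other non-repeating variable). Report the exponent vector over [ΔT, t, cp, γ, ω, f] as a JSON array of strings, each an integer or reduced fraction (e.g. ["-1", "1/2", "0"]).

["0", "1", "0", "0", "1", "0"]

Write exponents as rows L,Θ,T / cols ΔT,t,cp,γ,ω,f:
  L: [ 0  0  2  0  0  0]
  Θ: [ 1  0 -1  0  0  0]
  T: [ 0  1 -2 -1 -1 -1]
Row reduction gives pivot columns ΔT,t,cp; rank = 3
Repeat: ΔT,t,cp; free: γ,ω,f
RREF:
  r0: [   1    0    0    0    0    0]
  r1: [   0    1    0   -1   -1   -1]
  r2: [   0    0    1    0    0    0]
Fix exponent of ω at 1, γ at 0, f at 0; solve each RREF row for its pivot's exponent:
  r0: exp(ΔT) + (0)·1 = 0 ⇒ exp(ΔT) = 0
  r1: exp(t) + (-1)·1 = 0 ⇒ exp(t) = 1
  r2: exp(cp) + (0)·1 = 0 ⇒ exp(cp) = 0
Π_2 = t · ω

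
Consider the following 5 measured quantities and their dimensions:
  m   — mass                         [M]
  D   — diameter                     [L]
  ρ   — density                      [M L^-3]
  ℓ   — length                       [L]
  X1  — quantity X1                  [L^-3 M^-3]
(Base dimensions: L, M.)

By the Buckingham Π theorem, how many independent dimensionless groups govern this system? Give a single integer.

Dimensional matrix (L×M by m×D×ρ×ℓ×X1):
  L: [ 0  1 -3  1 -3]
  M: [ 1  0  1  0 -3]
Row reduction gives pivot columns m,D; rank = 2
5 vars − rank 2 = 3 Π groups

3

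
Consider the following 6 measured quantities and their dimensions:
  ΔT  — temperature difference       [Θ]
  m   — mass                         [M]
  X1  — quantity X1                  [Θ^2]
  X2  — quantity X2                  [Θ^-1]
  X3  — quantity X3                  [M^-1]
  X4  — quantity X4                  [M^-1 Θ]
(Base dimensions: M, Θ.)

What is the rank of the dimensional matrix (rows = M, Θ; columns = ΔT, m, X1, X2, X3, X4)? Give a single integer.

2

Dimensional matrix (M×Θ by ΔT×m×X1×X2×X3×X4):
  M: [ 0  1  0  0 -1 -1]
  Θ: [ 1  0  2 -1  0  1]
Row reduction gives pivot columns ΔT,m; rank = 2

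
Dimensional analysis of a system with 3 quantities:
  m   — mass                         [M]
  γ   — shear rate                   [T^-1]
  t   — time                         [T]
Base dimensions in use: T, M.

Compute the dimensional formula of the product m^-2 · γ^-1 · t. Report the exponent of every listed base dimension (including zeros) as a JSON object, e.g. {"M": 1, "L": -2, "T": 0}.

Dimensional matrix (T×M by m×γ×t):
  T: [ 0 -1  1]
  M: [ 1  0  0]
  [T]: (-2)·0+(-1)·-1+(1)·1 = 2
  [M]: (-2)·1+(-1)·0+(1)·0 = -2
⇒ T^2 M^-2

{"T": 2, "M": -2}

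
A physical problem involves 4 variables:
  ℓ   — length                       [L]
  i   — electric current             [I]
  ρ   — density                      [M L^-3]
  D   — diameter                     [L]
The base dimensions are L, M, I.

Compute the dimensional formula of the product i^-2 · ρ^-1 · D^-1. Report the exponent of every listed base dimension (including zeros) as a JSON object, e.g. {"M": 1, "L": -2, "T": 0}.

Dimensional matrix (L×M×I by ℓ×i×ρ×D):
  L: [ 1  0 -3  1]
  M: [ 0  0  1  0]
  I: [ 0  1  0  0]
  [L]: (-2)·0+(-1)·-3+(-1)·1 = 2
  [M]: (-2)·0+(-1)·1+(-1)·0 = -1
  [I]: (-2)·1+(-1)·0+(-1)·0 = -2
⇒ L^2 M^-1 I^-2

{"L": 2, "M": -1, "I": -2}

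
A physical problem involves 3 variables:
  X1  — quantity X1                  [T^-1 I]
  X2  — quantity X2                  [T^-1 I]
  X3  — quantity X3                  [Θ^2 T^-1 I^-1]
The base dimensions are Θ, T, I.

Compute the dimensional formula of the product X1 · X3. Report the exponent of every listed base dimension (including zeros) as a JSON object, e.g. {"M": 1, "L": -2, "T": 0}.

{"Θ": 2, "T": -2, "I": 0}

Write exponents as rows Θ,T,I / cols X1,X2,X3:
  Θ: [ 0  0  2]
  T: [-1 -1 -1]
  I: [ 1  1 -1]
  [Θ]: (1)·0+(1)·2 = 2
  [T]: (1)·-1+(1)·-1 = -2
  [I]: (1)·1+(1)·-1 = 0
⇒ Θ^2 T^-2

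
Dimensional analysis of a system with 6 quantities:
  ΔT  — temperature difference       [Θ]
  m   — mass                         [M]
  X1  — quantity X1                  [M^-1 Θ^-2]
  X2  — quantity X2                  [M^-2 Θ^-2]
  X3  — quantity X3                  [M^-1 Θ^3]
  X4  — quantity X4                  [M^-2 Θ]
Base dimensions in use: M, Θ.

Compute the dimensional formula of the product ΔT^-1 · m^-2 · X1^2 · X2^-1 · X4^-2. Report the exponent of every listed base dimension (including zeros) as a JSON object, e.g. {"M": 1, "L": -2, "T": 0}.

{"M": 2, "Θ": -5}

Dimensional matrix (M×Θ by ΔT×m×X1×X2×X3×X4):
  M: [ 0  1 -1 -2 -1 -2]
  Θ: [ 1  0 -2 -2  3  1]
  [M]: (-1)·0+(-2)·1+(2)·-1+(-1)·-2+(-2)·-2 = 2
  [Θ]: (-1)·1+(-2)·0+(2)·-2+(-1)·-2+(-2)·1 = -5
⇒ M^2 Θ^-5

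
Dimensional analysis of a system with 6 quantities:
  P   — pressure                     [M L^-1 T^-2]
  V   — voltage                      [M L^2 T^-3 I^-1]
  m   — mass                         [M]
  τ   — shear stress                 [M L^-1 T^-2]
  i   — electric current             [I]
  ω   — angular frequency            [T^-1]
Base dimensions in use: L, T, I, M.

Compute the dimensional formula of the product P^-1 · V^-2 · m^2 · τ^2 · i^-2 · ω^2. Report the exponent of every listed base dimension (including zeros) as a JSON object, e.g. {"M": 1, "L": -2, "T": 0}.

Dimensional matrix (L×T×I×M by P×V×m×τ×i×ω):
  L: [-1  2  0 -1  0  0]
  T: [-2 -3  0 -2  0 -1]
  I: [ 0 -1  0  0  1  0]
  M: [ 1  1  1  1  0  0]
  [L]: (-1)·-1+(-2)·2+(2)·0+(2)·-1+(-2)·0+(2)·0 = -5
  [T]: (-1)·-2+(-2)·-3+(2)·0+(2)·-2+(-2)·0+(2)·-1 = 2
  [I]: (-1)·0+(-2)·-1+(2)·0+(2)·0+(-2)·1+(2)·0 = 0
  [M]: (-1)·1+(-2)·1+(2)·1+(2)·1+(-2)·0+(2)·0 = 1
⇒ L^-5 T^2 M

{"L": -5, "T": 2, "I": 0, "M": 1}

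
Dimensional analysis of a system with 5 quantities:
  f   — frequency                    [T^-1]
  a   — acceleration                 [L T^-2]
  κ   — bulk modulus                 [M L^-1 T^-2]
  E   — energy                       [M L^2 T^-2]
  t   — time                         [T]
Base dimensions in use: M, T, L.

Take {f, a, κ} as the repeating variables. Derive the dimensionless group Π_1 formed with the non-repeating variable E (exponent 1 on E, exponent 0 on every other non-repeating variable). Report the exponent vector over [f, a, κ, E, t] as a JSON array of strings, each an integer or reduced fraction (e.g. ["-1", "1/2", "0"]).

Write exponents as rows M,T,L / cols f,a,κ,E,t:
  M: [ 0  0  1  1  0]
  T: [-1 -2 -2 -2  1]
  L: [ 0  1 -1  2  0]
Row reduction gives pivot columns f,a,κ; rank = 3
Pivot set = {f,a,κ}, free = {E,t}
RREF:
  r0: [   1    0    0   -6   -1]
  r1: [   0    1    0    3    0]
  r2: [   0    0    1    1    0]
Fix exponent of E at 1, t at 0; solve each RREF row for its pivot's exponent:
  r0: exp(f) + (-6)·1 = 0 ⇒ exp(f) = 6
  r1: exp(a) + (3)·1 = 0 ⇒ exp(a) = -3
  r2: exp(κ) + (1)·1 = 0 ⇒ exp(κ) = -1
Π_1 = f^6 · a^-3 · κ^-1 · E

["6", "-3", "-1", "1", "0"]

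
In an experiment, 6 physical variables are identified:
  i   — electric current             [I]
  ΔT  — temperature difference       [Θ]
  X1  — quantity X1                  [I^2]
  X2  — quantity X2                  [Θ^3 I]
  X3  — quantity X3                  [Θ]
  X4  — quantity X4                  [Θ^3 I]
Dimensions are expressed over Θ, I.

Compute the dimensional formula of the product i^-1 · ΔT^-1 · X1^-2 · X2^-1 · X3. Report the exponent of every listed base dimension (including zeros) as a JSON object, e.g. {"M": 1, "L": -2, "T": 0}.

{"Θ": -3, "I": -6}

Dimensional matrix (Θ×I by i×ΔT×X1×X2×X3×X4):
  Θ: [ 0  1  0  3  1  3]
  I: [ 1  0  2  1  0  1]
  [Θ]: (-1)·0+(-1)·1+(-2)·0+(-1)·3+(1)·1 = -3
  [I]: (-1)·1+(-1)·0+(-2)·2+(-1)·1+(1)·0 = -6
⇒ Θ^-3 I^-6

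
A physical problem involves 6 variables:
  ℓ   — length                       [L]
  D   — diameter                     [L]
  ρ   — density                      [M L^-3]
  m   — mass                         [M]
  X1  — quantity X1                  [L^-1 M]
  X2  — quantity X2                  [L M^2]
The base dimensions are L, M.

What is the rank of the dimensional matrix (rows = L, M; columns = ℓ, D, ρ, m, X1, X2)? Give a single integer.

Write exponents as rows L,M / cols ℓ,D,ρ,m,X1,X2:
  L: [ 1  1 -3  0 -1  1]
  M: [ 0  0  1  1  1  2]
RREF → pivots at {ℓ,ρ} ⇒ r = 2

2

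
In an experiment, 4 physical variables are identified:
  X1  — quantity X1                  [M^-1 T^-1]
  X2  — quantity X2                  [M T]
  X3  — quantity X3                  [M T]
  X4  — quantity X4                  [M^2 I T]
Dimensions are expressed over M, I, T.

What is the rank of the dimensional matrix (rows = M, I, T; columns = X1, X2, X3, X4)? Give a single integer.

2

Dimensional matrix (M×I×T by X1×X2×X3×X4):
  M: [-1  1  1  2]
  I: [ 0  0  0  1]
  T: [-1  1  1  1]
Echelon form has 2 nonzero rows (pivots: X1,X4)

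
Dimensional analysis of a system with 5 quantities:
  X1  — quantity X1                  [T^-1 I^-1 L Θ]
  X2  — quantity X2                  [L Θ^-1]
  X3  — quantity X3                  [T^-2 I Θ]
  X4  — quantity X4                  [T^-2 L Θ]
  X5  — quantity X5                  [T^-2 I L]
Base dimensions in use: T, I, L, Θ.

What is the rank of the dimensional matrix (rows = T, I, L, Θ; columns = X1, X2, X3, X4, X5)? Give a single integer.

3

Exponent matrix [T,I,L,Θ] × [X1,X2,X3,X4,X5]:
  T: [-1  0 -2 -2 -2]
  I: [-1  0  1  0  1]
  L: [ 1  1  0  1  1]
  Θ: [ 1 -1  1  1  0]
Echelon form has 3 nonzero rows (pivots: X1,X2,X3)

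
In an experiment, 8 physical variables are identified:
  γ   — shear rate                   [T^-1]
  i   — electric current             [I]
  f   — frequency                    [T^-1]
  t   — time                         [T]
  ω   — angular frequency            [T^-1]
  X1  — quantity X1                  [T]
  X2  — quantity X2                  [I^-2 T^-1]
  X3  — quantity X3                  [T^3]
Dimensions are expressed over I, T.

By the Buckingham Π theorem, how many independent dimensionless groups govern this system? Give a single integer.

Write exponents as rows I,T / cols γ,i,f,t,ω,X1,X2,X3:
  I: [ 0  1  0  0  0  0 -2  0]
  T: [-1  0 -1  1 -1  1 -1  3]
Echelon form has 2 nonzero rows (pivots: γ,i)
8 vars − rank 2 = 6 Π groups

6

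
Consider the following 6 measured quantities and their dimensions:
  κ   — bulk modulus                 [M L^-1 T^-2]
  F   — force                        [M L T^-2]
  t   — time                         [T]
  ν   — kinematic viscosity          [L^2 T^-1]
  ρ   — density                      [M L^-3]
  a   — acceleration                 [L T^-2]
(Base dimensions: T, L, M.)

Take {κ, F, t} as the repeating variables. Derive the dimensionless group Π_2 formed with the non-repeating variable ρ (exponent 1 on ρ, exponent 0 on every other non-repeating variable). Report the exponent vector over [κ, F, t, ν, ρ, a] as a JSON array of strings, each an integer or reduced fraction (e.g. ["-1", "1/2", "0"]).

["-2", "1", "-2", "0", "1", "0"]

Dimensional matrix (T×L×M by κ×F×t×ν×ρ×a):
  T: [-2 -2  1 -1  0 -2]
  L: [-1  1  0  2 -3  1]
  M: [ 1  1  0  0  1  0]
Row reduction gives pivot columns κ,F,t; rank = 3
Repeat: κ,F,t; free: ν,ρ,a
RREF:
  r0: [   1    0    0   -1    2 -1/2]
  r1: [   0    1    0    1   -1  1/2]
  r2: [   0    0    1   -1    2   -2]
Fix exponent of ρ at 1, ν at 0, a at 0; solve each RREF row for its pivot's exponent:
  r0: exp(κ) + (2)·1 = 0 ⇒ exp(κ) = -2
  r1: exp(F) + (-1)·1 = 0 ⇒ exp(F) = 1
  r2: exp(t) + (2)·1 = 0 ⇒ exp(t) = -2
Π_2 = κ^-2 · F · t^-2 · ρ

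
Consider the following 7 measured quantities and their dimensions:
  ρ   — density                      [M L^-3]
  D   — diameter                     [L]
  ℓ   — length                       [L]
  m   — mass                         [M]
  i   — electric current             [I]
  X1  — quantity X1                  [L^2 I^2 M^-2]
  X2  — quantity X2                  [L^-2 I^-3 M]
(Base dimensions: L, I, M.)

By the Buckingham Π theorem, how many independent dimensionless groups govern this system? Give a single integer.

4

Dimensional matrix (L×I×M by ρ×D×ℓ×m×i×X1×X2):
  L: [-3  1  1  0  0  2 -2]
  I: [ 0  0  0  0  1  2 -3]
  M: [ 1  0  0  1  0 -2  1]
RREF → pivots at {ρ,D,i} ⇒ r = 3
Π count = n − r = 7 − 3 = 4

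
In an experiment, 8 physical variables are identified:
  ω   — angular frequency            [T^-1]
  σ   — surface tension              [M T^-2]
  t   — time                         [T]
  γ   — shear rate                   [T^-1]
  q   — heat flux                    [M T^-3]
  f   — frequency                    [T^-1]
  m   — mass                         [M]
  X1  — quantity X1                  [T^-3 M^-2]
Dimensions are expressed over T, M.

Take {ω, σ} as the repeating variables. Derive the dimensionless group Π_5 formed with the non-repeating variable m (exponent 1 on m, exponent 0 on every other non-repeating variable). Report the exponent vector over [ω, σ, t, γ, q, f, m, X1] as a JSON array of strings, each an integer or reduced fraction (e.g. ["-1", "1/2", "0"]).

Dimensional matrix (T×M by ω×σ×t×γ×q×f×m×X1):
  T: [-1 -2  1 -1 -3 -1  0 -3]
  M: [ 0  1  0  0  1  0  1 -2]
RREF → pivots at {ω,σ} ⇒ r = 2
Repeat: ω,σ; free: t,γ,q,f,m,X1
RREF:
  r0: [   1    0   -1    1    1    1   -2    7]
  r1: [   0    1    0    0    1    0    1   -2]
Fix exponent of m at 1, t at 0, γ at 0, q at 0, f at 0, X1 at 0; solve each RREF row for its pivot's exponent:
  r0: exp(ω) + (-2)·1 = 0 ⇒ exp(ω) = 2
  r1: exp(σ) + (1)·1 = 0 ⇒ exp(σ) = -1
Π_5 = ω^2 · σ^-1 · m

["2", "-1", "0", "0", "0", "0", "1", "0"]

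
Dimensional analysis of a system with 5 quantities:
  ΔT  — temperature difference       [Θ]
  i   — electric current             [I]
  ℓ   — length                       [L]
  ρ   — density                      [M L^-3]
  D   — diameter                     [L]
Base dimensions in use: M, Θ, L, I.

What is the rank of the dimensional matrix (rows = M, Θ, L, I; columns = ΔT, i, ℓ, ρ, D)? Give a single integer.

4

Exponent matrix [M,Θ,L,I] × [ΔT,i,ℓ,ρ,D]:
  M: [ 0  0  0  1  0]
  Θ: [ 1  0  0  0  0]
  L: [ 0  0  1 -3  1]
  I: [ 0  1  0  0  0]
Echelon form has 4 nonzero rows (pivots: ΔT,i,ℓ,ρ)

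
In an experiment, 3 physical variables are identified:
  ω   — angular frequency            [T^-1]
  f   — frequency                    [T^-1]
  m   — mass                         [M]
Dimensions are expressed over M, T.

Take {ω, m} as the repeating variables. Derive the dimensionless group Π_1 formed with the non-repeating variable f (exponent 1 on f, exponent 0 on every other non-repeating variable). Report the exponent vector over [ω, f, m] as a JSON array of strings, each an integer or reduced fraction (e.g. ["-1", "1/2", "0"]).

Exponent matrix [M,T] × [ω,f,m]:
  M: [ 0  0  1]
  T: [-1 -1  0]
Row reduction gives pivot columns ω,m; rank = 2
Repeat: ω,m; free: f
RREF:
  r0: [   1    1    0]
  r1: [   0    0    1]
Fix exponent of f at 1; solve each RREF row for its pivot's exponent:
  r0: exp(ω) + (1)·1 = 0 ⇒ exp(ω) = -1
  r1: exp(m) + (0)·1 = 0 ⇒ exp(m) = 0
Π_1 = ω^-1 · f

["-1", "1", "0"]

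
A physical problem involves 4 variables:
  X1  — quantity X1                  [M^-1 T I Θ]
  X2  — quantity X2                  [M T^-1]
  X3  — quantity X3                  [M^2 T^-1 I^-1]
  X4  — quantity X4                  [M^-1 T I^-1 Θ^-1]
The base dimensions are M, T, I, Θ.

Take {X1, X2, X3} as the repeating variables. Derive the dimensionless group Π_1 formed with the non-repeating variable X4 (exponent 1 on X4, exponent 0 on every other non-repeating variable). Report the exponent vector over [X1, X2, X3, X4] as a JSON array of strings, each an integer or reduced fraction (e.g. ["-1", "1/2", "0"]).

Dimensional matrix (M×T×I×Θ by X1×X2×X3×X4):
  M: [-1  1  2 -1]
  T: [ 1 -1 -1  1]
  I: [ 1  0 -1 -1]
  Θ: [ 1  0  0 -1]
Echelon form has 3 nonzero rows (pivots: X1,X2,X3)
Pivot set = {X1,X2,X3}, free = {X4}
RREF:
  r0: [   1    0    0   -1]
  r1: [   0    1    0   -2]
  r2: [   0    0    1    0]
  r3: [   0    0    0    0]
Fix exponent of X4 at 1; solve each RREF row for its pivot's exponent:
  r0: exp(X1) + (-1)·1 = 0 ⇒ exp(X1) = 1
  r1: exp(X2) + (-2)·1 = 0 ⇒ exp(X2) = 2
  r2: exp(X3) + (0)·1 = 0 ⇒ exp(X3) = 0
Π_1 = X1 · X2^2 · X4

["1", "2", "0", "1"]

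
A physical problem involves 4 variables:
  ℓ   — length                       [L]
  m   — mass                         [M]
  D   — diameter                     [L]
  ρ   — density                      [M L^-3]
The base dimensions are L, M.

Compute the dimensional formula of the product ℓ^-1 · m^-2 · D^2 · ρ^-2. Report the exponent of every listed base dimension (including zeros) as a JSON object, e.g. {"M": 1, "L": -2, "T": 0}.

{"L": 7, "M": -4}

Exponent matrix [L,M] × [ℓ,m,D,ρ]:
  L: [ 1  0  1 -3]
  M: [ 0  1  0  1]
  [L]: (-1)·1+(-2)·0+(2)·1+(-2)·-3 = 7
  [M]: (-1)·0+(-2)·1+(2)·0+(-2)·1 = -4
⇒ L^7 M^-4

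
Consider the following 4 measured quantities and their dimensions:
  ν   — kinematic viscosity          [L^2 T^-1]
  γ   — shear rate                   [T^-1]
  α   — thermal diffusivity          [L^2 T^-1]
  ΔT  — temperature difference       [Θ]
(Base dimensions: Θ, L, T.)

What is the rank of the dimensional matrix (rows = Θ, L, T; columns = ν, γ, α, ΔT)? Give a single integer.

Dimensional matrix (Θ×L×T by ν×γ×α×ΔT):
  Θ: [ 0  0  0  1]
  L: [ 2  0  2  0]
  T: [-1 -1 -1  0]
RREF → pivots at {ν,γ,ΔT} ⇒ r = 3

3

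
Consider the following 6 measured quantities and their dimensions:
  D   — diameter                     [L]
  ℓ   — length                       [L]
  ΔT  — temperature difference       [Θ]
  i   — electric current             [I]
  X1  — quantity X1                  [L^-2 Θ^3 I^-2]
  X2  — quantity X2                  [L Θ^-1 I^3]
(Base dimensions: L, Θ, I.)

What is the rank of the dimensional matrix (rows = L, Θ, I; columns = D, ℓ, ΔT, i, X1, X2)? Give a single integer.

3

Exponent matrix [L,Θ,I] × [D,ℓ,ΔT,i,X1,X2]:
  L: [ 1  1  0  0 -2  1]
  Θ: [ 0  0  1  0  3 -1]
  I: [ 0  0  0  1 -2  3]
Row reduction gives pivot columns D,ΔT,i; rank = 3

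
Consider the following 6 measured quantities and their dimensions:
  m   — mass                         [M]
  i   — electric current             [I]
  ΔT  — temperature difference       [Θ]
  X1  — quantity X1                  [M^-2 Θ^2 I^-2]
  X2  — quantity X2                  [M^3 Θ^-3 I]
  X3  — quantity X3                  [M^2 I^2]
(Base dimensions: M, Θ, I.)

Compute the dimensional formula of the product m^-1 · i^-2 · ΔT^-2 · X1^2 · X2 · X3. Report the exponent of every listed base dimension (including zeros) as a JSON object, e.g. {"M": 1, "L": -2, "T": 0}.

Write exponents as rows M,Θ,I / cols m,i,ΔT,X1,X2,X3:
  M: [ 1  0  0 -2  3  2]
  Θ: [ 0  0  1  2 -3  0]
  I: [ 0  1  0 -2  1  2]
  [M]: (-1)·1+(-2)·0+(-2)·0+(2)·-2+(1)·3+(1)·2 = 0
  [Θ]: (-1)·0+(-2)·0+(-2)·1+(2)·2+(1)·-3+(1)·0 = -1
  [I]: (-1)·0+(-2)·1+(-2)·0+(2)·-2+(1)·1+(1)·2 = -3
⇒ Θ^-1 I^-3

{"M": 0, "Θ": -1, "I": -3}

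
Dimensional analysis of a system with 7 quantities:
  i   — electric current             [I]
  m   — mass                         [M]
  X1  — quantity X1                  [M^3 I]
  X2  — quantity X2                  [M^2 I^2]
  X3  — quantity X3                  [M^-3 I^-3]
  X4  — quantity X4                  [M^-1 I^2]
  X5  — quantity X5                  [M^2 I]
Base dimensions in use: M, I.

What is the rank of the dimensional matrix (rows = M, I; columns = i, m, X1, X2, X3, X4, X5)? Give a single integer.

2

Write exponents as rows M,I / cols i,m,X1,X2,X3,X4,X5:
  M: [ 0  1  3  2 -3 -1  2]
  I: [ 1  0  1  2 -3  2  1]
RREF → pivots at {i,m} ⇒ r = 2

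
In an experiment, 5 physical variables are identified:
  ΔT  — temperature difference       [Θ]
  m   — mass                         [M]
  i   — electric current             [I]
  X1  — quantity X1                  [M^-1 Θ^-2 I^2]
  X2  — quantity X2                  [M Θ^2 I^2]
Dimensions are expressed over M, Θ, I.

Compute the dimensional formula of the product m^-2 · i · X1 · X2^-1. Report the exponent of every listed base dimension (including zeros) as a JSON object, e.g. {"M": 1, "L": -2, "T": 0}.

Write exponents as rows M,Θ,I / cols ΔT,m,i,X1,X2:
  M: [ 0  1  0 -1  1]
  Θ: [ 1  0  0 -2  2]
  I: [ 0  0  1  2  2]
  [M]: (-2)·1+(1)·0+(1)·-1+(-1)·1 = -4
  [Θ]: (-2)·0+(1)·0+(1)·-2+(-1)·2 = -4
  [I]: (-2)·0+(1)·1+(1)·2+(-1)·2 = 1
⇒ M^-4 Θ^-4 I

{"M": -4, "Θ": -4, "I": 1}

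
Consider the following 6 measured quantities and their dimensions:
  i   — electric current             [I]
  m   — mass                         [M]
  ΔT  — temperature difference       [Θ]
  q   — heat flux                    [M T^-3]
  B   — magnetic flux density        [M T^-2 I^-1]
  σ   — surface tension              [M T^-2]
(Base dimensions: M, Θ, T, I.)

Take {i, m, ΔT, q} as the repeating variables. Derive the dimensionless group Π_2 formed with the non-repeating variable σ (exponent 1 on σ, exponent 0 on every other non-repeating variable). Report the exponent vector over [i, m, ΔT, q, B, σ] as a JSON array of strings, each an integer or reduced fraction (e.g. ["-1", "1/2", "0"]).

["0", "-1/3", "0", "-2/3", "0", "1"]

Exponent matrix [M,Θ,T,I] × [i,m,ΔT,q,B,σ]:
  M: [ 0  1  0  1  1  1]
  Θ: [ 0  0  1  0  0  0]
  T: [ 0  0  0 -3 -2 -2]
  I: [ 1  0  0  0 -1  0]
Echelon form has 4 nonzero rows (pivots: i,m,ΔT,q)
Repeat: i,m,ΔT,q; free: B,σ
RREF:
  r0: [   1    0    0    0   -1    0]
  r1: [   0    1    0    0  1/3  1/3]
  r2: [   0    0    1    0    0    0]
  r3: [   0    0    0    1  2/3  2/3]
Fix exponent of σ at 1, B at 0; solve each RREF row for its pivot's exponent:
  r0: exp(i) + (0)·1 = 0 ⇒ exp(i) = 0
  r1: exp(m) + (1/3)·1 = 0 ⇒ exp(m) = -1/3
  r2: exp(ΔT) + (0)·1 = 0 ⇒ exp(ΔT) = 0
  r3: exp(q) + (2/3)·1 = 0 ⇒ exp(q) = -2/3
Π_2 = m^(-1/3) · q^(-2/3) · σ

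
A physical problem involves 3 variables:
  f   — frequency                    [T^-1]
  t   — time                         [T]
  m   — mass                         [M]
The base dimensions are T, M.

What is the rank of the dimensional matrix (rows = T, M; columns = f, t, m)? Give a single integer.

2

Dimensional matrix (T×M by f×t×m):
  T: [-1  1  0]
  M: [ 0  0  1]
RREF → pivots at {f,m} ⇒ r = 2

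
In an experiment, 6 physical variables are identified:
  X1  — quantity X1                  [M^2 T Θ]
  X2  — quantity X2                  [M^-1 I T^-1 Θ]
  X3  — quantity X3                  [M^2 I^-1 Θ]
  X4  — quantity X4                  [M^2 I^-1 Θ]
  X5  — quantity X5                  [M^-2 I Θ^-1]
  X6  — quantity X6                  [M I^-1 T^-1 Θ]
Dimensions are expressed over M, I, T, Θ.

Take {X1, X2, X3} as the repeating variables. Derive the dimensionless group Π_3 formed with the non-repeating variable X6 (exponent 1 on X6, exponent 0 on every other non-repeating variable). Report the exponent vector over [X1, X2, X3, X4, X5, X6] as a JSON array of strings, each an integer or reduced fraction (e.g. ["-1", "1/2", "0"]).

["2/3", "-1/3", "-4/3", "0", "0", "1"]

Write exponents as rows M,I,T,Θ / cols X1,X2,X3,X4,X5,X6:
  M: [ 2 -1  2  2 -2  1]
  I: [ 0  1 -1 -1  1 -1]
  T: [ 1 -1  0  0  0 -1]
  Θ: [ 1  1  1  1 -1  1]
RREF → pivots at {X1,X2,X3} ⇒ r = 3
Pivot set = {X1,X2,X3}, free = {X4,X5,X6}
RREF:
  r0: [   1    0    0    0    0 -2/3]
  r1: [   0    1    0    0    0  1/3]
  r2: [   0    0    1    1   -1  4/3]
  r3: [   0    0    0    0    0    0]
Fix exponent of X6 at 1, X4 at 0, X5 at 0; solve each RREF row for its pivot's exponent:
  r0: exp(X1) + (-2/3)·1 = 0 ⇒ exp(X1) = 2/3
  r1: exp(X2) + (1/3)·1 = 0 ⇒ exp(X2) = -1/3
  r2: exp(X3) + (4/3)·1 = 0 ⇒ exp(X3) = -4/3
Π_3 = X1^(2/3) · X2^(-1/3) · X3^(-4/3) · X6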